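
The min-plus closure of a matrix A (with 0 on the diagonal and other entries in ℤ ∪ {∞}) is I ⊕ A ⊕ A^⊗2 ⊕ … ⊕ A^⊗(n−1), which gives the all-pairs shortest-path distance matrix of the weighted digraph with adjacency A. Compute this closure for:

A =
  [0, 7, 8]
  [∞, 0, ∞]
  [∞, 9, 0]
Closure =
  [0, 7, 8]
  [∞, 0, ∞]
  [∞, 9, 0]

This is the Floyd-Warshall all-pairs shortest-path computation. For each intermediate vertex k = 0, 1, …, 2, update dist[i][j] ← min(dist[i][j], dist[i][k] + dist[k][j]). The final matrix gives, for each (i, j), the minimum total weight of any directed path from i to j (possibly empty when i = j).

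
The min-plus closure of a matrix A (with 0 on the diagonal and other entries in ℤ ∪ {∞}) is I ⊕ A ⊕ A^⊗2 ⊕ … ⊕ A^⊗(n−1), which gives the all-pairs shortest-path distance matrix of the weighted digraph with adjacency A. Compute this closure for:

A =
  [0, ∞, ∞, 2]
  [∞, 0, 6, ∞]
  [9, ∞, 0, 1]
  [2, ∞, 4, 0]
Closure =
  [0, ∞, 6, 2]
  [9, 0, 6, 7]
  [3, ∞, 0, 1]
  [2, ∞, 4, 0]

This is the Floyd-Warshall all-pairs shortest-path computation. For each intermediate vertex k = 0, 1, …, 3, update dist[i][j] ← min(dist[i][j], dist[i][k] + dist[k][j]). The final matrix gives, for each (i, j), the minimum total weight of any directed path from i to j (possibly empty when i = j).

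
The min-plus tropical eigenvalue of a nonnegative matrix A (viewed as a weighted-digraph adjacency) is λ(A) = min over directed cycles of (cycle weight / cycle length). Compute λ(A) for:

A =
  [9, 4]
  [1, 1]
λ(A) = 1

Enumerate directed cycles and compute their means (weight / length). Sample:
  cycle 0 → 0: weight = 9, length = 1, mean = 9/1 ≈ 9.000
  cycle 1 → 1: weight = 1, length = 1, mean = 1/1 ≈ 1.000
  cycle 0 → 1 → 0: weight = 5, length = 2, mean = 5/2 ≈ 2.500
  cycle 1 → 0 → 1: weight = 5, length = 2, mean = 5/2 ≈ 2.500
Minimum mean = 1.000, attained e.g. along the cycle 1 → 1 with weight 1 and length 1. So λ(A) = 1/1 = 1.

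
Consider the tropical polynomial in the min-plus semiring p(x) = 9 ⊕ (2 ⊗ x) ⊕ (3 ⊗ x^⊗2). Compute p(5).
p(5) = 7

A tropical monomial a ⊗ x^⊗i evaluates to a + i · x. Evaluating each term at x = 5:
  Term 0 contributes 9 + 0 · 5 = 9
  Term 1 contributes 2 + 1 · 5 = 7
  Term 2 contributes 3 + 2 · 5 = 13
p(5) = ⊕ of these = min[9, 7, 13] = 7.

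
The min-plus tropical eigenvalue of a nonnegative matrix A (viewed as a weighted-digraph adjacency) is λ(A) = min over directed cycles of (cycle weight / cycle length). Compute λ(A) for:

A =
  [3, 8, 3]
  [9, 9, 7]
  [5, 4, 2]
λ(A) = 2

Enumerate directed cycles and compute their means (weight / length). Sample:
  cycle 0 → 0: weight = 3, length = 1, mean = 3/1 ≈ 3.000
  cycle 1 → 1: weight = 9, length = 1, mean = 9/1 ≈ 9.000
  cycle 2 → 2: weight = 2, length = 1, mean = 2/1 ≈ 2.000
  cycle 0 → 1 → 0: weight = 17, length = 2, mean = 17/2 ≈ 8.500
  cycle 0 → 2 → 0: weight = 8, length = 2, mean = 8/2 ≈ 4.000
  cycle 1 → 0 → 1: weight = 17, length = 2, mean = 17/2 ≈ 8.500
Minimum mean = 2.000, attained e.g. along the cycle 2 → 2 with weight 2 and length 1. So λ(A) = 2/1 = 2.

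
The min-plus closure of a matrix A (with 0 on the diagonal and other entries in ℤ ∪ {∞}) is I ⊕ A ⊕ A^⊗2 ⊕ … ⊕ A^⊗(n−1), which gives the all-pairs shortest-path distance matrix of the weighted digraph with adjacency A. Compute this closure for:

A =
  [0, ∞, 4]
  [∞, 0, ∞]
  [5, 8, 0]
Closure =
  [0, 12, 4]
  [∞, 0, ∞]
  [5, 8, 0]

This is the Floyd-Warshall all-pairs shortest-path computation. For each intermediate vertex k = 0, 1, …, 2, update dist[i][j] ← min(dist[i][j], dist[i][k] + dist[k][j]). The final matrix gives, for each (i, j), the minimum total weight of any directed path from i to j (possibly empty when i = j).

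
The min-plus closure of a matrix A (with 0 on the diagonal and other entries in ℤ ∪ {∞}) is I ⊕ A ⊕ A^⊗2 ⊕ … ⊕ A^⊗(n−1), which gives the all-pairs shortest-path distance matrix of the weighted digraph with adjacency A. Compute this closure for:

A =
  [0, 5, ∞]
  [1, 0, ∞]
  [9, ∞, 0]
Closure =
  [0, 5, ∞]
  [1, 0, ∞]
  [9, 14, 0]

This is the Floyd-Warshall all-pairs shortest-path computation. For each intermediate vertex k = 0, 1, …, 2, update dist[i][j] ← min(dist[i][j], dist[i][k] + dist[k][j]). The final matrix gives, for each (i, j), the minimum total weight of any directed path from i to j (possibly empty when i = j).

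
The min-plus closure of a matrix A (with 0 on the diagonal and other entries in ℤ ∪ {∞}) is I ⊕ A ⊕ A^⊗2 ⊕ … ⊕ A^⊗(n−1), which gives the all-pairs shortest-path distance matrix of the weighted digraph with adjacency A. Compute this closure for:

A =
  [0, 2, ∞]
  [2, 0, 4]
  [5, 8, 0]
Closure =
  [0, 2, 6]
  [2, 0, 4]
  [5, 7, 0]

This is the Floyd-Warshall all-pairs shortest-path computation. For each intermediate vertex k = 0, 1, …, 2, update dist[i][j] ← min(dist[i][j], dist[i][k] + dist[k][j]). The final matrix gives, for each (i, j), the minimum total weight of any directed path from i to j (possibly empty when i = j).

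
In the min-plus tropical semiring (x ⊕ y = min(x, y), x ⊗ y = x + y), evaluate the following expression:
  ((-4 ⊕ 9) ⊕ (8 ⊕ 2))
((-4 ⊕ 9) ⊕ (8 ⊕ 2)) = -4

Expand innermost to outermost. Recall ⊕ takes the minimum of its arguments and ⊗ takes their sum. Working out the expression ((-4 ⊕ 9) ⊕ (8 ⊕ 2)) gives -4.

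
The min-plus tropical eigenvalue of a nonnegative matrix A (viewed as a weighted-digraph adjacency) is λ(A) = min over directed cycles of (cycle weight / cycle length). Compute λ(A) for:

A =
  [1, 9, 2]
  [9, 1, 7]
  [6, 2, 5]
λ(A) = 1

Enumerate directed cycles and compute their means (weight / length). Sample:
  cycle 0 → 0: weight = 1, length = 1, mean = 1/1 ≈ 1.000
  cycle 1 → 1: weight = 1, length = 1, mean = 1/1 ≈ 1.000
  cycle 2 → 2: weight = 5, length = 1, mean = 5/1 ≈ 5.000
  cycle 0 → 1 → 0: weight = 18, length = 2, mean = 18/2 ≈ 9.000
  cycle 0 → 2 → 0: weight = 8, length = 2, mean = 8/2 ≈ 4.000
  cycle 1 → 0 → 1: weight = 18, length = 2, mean = 18/2 ≈ 9.000
Minimum mean = 1.000, attained e.g. along the cycle 0 → 0 with weight 1 and length 1. So λ(A) = 1/1 = 1.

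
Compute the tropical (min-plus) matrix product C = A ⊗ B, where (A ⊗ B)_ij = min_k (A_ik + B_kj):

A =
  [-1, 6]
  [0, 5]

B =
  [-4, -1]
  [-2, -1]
A ⊗ B =
  [-5, -2]
  [-4, -1]

Apply the min-plus product entry-by-entry:
  C[0][0] = min over k of (A[0][0] + B[0][0] = -1 + -4 = -5, A[0][1] + B[1][0] = 6 + -2 = 4) = -5 (attained at k = 0)
  C[0][1] = min over k of (A[0][0] + B[0][1] = -1 + -1 = -2, A[0][1] + B[1][1] = 6 + -1 = 5) = -2 (attained at k = 0)
  C[1][0] = min over k of (A[1][0] + B[0][0] = 0 + -4 = -4, A[1][1] + B[1][0] = 5 + -2 = 3) = -4 (attained at k = 0)
  C[1][1] = min over k of (A[1][0] + B[0][1] = 0 + -1 = -1, A[1][1] + B[1][1] = 5 + -1 = 4) = -1 (attained at k = 0)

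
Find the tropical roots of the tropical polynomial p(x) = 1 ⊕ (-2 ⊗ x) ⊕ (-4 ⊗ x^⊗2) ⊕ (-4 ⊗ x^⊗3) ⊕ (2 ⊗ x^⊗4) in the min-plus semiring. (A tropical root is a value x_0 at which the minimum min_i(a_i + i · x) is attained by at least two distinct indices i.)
Roots: {-6, 0, 2, 3}

Each tropical root is a break point of the lower envelope of the lines y = a_i + i · x (there are 5 lines, with slopes 0, 1, ..., 4). Only the lines that attain the minimum somewhere contribute to roots; other lines are dominated. Here the surviving (envelope) indices are i = 4, i = 3, i = 2, i = 1, i = 0.
Intersections between consecutive envelope lines give the roots: for adjacent envelope indices i < j the intersection is x = (a_i − a_j) / (j − i). Reading off the sorted break points: {-6, 0, 2, 3}.
Verification: at each break x_0, at least two indices attain the minimum of min_i(a_i + i · x_0).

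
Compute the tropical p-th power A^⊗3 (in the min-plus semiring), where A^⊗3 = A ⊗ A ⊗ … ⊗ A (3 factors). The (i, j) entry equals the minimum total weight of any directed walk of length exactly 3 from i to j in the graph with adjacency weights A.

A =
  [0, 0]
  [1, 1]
A^⊗3 =
  [0, 0]
  [1, 1]

Each entry (A^⊗3)_ij equals the minimum over all length-3 walks i = v_0 → v_1 → … → v_3 = j of Σ_t A[v_t][v_{t+1}]. For example, for (i, j) = (0, 1) we minimise over 4 possible intermediate vertex sequences; the minimum is 0, attained along the walk 0 → 0 → 0 → 1.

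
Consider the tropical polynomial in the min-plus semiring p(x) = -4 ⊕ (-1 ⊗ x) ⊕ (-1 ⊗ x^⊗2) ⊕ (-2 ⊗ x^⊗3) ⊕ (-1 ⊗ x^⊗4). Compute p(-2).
p(-2) = -9

A tropical monomial a ⊗ x^⊗i evaluates to a + i · x. Evaluating each term at x = -2:
  Term 0 contributes -4 + 0 · -2 = -4
  Term 1 contributes -1 + 1 · -2 = -3
  Term 2 contributes -1 + 2 · -2 = -5
  Term 3 contributes -2 + 3 · -2 = -8
  Term 4 contributes -1 + 4 · -2 = -9
p(-2) = ⊕ of these = min[-4, -3, -5, -8, -9] = -9.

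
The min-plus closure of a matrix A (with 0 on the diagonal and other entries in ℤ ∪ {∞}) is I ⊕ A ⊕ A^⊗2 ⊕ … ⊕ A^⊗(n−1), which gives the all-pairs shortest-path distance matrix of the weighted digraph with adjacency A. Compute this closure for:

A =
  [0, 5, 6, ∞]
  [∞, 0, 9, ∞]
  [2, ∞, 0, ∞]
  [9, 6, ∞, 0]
Closure =
  [0, 5, 6, ∞]
  [11, 0, 9, ∞]
  [2, 7, 0, ∞]
  [9, 6, 15, 0]

This is the Floyd-Warshall all-pairs shortest-path computation. For each intermediate vertex k = 0, 1, …, 3, update dist[i][j] ← min(dist[i][j], dist[i][k] + dist[k][j]). The final matrix gives, for each (i, j), the minimum total weight of any directed path from i to j (possibly empty when i = j).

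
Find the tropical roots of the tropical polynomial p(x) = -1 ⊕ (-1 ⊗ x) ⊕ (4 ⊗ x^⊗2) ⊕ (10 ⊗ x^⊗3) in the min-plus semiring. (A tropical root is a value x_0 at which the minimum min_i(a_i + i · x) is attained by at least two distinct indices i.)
Roots: {-6, -5, 0}

Each tropical root is a break point of the lower envelope of the lines y = a_i + i · x (there are 4 lines, with slopes 0, 1, ..., 3). Only the lines that attain the minimum somewhere contribute to roots; other lines are dominated. Here the surviving (envelope) indices are i = 3, i = 2, i = 1, i = 0.
Intersections between consecutive envelope lines give the roots: for adjacent envelope indices i < j the intersection is x = (a_i − a_j) / (j − i). Reading off the sorted break points: {-6, -5, 0}.
Verification: at each break x_0, at least two indices attain the minimum of min_i(a_i + i · x_0).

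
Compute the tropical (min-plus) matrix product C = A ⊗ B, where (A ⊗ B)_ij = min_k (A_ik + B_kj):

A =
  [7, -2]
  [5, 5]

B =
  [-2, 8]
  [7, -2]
A ⊗ B =
  [5, -4]
  [3, 3]

Apply the min-plus product entry-by-entry:
  C[0][0] = min over k of (A[0][0] + B[0][0] = 7 + -2 = 5, A[0][1] + B[1][0] = -2 + 7 = 5) = 5 (attained at k = 0)
  C[0][1] = min over k of (A[0][0] + B[0][1] = 7 + 8 = 15, A[0][1] + B[1][1] = -2 + -2 = -4) = -4 (attained at k = 1)
  C[1][0] = min over k of (A[1][0] + B[0][0] = 5 + -2 = 3, A[1][1] + B[1][0] = 5 + 7 = 12) = 3 (attained at k = 0)
  C[1][1] = min over k of (A[1][0] + B[0][1] = 5 + 8 = 13, A[1][1] + B[1][1] = 5 + -2 = 3) = 3 (attained at k = 1)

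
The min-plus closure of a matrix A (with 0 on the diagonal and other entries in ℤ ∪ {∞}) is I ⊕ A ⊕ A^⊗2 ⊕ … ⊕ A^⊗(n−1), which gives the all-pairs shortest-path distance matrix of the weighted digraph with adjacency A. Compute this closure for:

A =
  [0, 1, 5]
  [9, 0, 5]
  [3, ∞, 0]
Closure =
  [0, 1, 5]
  [8, 0, 5]
  [3, 4, 0]

This is the Floyd-Warshall all-pairs shortest-path computation. For each intermediate vertex k = 0, 1, …, 2, update dist[i][j] ← min(dist[i][j], dist[i][k] + dist[k][j]). The final matrix gives, for each (i, j), the minimum total weight of any directed path from i to j (possibly empty when i = j).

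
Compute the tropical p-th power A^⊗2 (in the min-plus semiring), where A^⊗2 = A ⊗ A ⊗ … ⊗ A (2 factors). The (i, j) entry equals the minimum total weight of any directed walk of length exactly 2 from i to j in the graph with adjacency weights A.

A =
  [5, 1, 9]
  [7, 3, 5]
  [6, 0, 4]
A^⊗2 =
  [8, 4, 6]
  [10, 5, 8]
  [7, 3, 5]

Each entry (A^⊗2)_ij equals the minimum over all length-2 walks i = v_0 → v_1 → … → v_2 = j of Σ_t A[v_t][v_{t+1}]. For example, for (i, j) = (0, 2) we minimise over 3 possible intermediate vertex sequences; the minimum is 6, attained along the walk 0 → 1 → 2.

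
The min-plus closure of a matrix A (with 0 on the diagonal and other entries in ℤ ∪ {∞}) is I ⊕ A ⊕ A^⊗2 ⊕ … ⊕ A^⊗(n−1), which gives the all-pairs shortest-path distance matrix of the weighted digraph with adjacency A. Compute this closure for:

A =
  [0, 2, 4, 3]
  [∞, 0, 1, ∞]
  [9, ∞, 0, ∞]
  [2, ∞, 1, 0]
Closure =
  [0, 2, 3, 3]
  [10, 0, 1, 13]
  [9, 11, 0, 12]
  [2, 4, 1, 0]

This is the Floyd-Warshall all-pairs shortest-path computation. For each intermediate vertex k = 0, 1, …, 3, update dist[i][j] ← min(dist[i][j], dist[i][k] + dist[k][j]). The final matrix gives, for each (i, j), the minimum total weight of any directed path from i to j (possibly empty when i = j).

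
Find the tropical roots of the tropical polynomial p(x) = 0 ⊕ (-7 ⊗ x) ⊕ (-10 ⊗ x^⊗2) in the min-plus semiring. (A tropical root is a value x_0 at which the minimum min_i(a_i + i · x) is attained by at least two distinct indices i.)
Roots: {3, 7}

Each tropical root is a break point of the lower envelope of the lines y = a_i + i · x (there are 3 lines, with slopes 0, 1, ..., 2). Only the lines that attain the minimum somewhere contribute to roots; other lines are dominated. Here the surviving (envelope) indices are i = 2, i = 1, i = 0.
Intersections between consecutive envelope lines give the roots: for adjacent envelope indices i < j the intersection is x = (a_i − a_j) / (j − i). Reading off the sorted break points: {3, 7}.
Verification: at each break x_0, at least two indices attain the minimum of min_i(a_i + i · x_0).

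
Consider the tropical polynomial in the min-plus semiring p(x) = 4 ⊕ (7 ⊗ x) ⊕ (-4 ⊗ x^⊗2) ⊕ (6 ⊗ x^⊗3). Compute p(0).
p(0) = -4

A tropical monomial a ⊗ x^⊗i evaluates to a + i · x. Evaluating each term at x = 0:
  Term 0 contributes 4 + 0 · 0 = 4
  Term 1 contributes 7 + 1 · 0 = 7
  Term 2 contributes -4 + 2 · 0 = -4
  Term 3 contributes 6 + 3 · 0 = 6
p(0) = ⊕ of these = min[4, 7, -4, 6] = -4.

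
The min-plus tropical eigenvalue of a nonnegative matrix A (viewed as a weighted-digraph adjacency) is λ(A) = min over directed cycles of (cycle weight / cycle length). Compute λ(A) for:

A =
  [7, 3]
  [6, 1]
λ(A) = 1

Enumerate directed cycles and compute their means (weight / length). Sample:
  cycle 0 → 0: weight = 7, length = 1, mean = 7/1 ≈ 7.000
  cycle 1 → 1: weight = 1, length = 1, mean = 1/1 ≈ 1.000
  cycle 0 → 1 → 0: weight = 9, length = 2, mean = 9/2 ≈ 4.500
  cycle 1 → 0 → 1: weight = 9, length = 2, mean = 9/2 ≈ 4.500
Minimum mean = 1.000, attained e.g. along the cycle 1 → 1 with weight 1 and length 1. So λ(A) = 1/1 = 1.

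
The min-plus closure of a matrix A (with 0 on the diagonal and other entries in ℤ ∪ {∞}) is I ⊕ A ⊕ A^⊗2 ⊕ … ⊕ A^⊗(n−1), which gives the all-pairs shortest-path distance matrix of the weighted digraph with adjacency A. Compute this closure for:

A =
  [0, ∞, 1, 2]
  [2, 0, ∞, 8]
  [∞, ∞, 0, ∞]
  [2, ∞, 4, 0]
Closure =
  [0, ∞, 1, 2]
  [2, 0, 3, 4]
  [∞, ∞, 0, ∞]
  [2, ∞, 3, 0]

This is the Floyd-Warshall all-pairs shortest-path computation. For each intermediate vertex k = 0, 1, …, 3, update dist[i][j] ← min(dist[i][j], dist[i][k] + dist[k][j]). The final matrix gives, for each (i, j), the minimum total weight of any directed path from i to j (possibly empty when i = j).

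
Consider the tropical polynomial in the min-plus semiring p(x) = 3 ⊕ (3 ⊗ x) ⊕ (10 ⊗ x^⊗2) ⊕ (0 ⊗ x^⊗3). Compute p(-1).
p(-1) = -3

A tropical monomial a ⊗ x^⊗i evaluates to a + i · x. Evaluating each term at x = -1:
  Term 0 contributes 3 + 0 · -1 = 3
  Term 1 contributes 3 + 1 · -1 = 2
  Term 2 contributes 10 + 2 · -1 = 8
  Term 3 contributes 0 + 3 · -1 = -3
p(-1) = ⊕ of these = min[3, 2, 8, -3] = -3.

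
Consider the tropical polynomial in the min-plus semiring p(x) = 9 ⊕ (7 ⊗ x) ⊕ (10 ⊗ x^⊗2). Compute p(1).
p(1) = 8

A tropical monomial a ⊗ x^⊗i evaluates to a + i · x. Evaluating each term at x = 1:
  Term 0 contributes 9 + 0 · 1 = 9
  Term 1 contributes 7 + 1 · 1 = 8
  Term 2 contributes 10 + 2 · 1 = 12
p(1) = ⊕ of these = min[9, 8, 12] = 8.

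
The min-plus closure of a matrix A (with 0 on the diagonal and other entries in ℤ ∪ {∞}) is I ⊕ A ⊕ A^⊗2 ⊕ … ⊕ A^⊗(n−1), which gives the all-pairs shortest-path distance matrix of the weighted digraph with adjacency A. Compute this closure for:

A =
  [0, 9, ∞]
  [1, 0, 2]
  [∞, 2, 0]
Closure =
  [0, 9, 11]
  [1, 0, 2]
  [3, 2, 0]

This is the Floyd-Warshall all-pairs shortest-path computation. For each intermediate vertex k = 0, 1, …, 2, update dist[i][j] ← min(dist[i][j], dist[i][k] + dist[k][j]). The final matrix gives, for each (i, j), the minimum total weight of any directed path from i to j (possibly empty when i = j).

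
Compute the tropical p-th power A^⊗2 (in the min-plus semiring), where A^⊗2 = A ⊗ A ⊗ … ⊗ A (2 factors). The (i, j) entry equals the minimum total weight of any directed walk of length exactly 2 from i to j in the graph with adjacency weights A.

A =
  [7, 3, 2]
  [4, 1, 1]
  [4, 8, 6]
A^⊗2 =
  [6, 4, 4]
  [5, 2, 2]
  [10, 7, 6]

Each entry (A^⊗2)_ij equals the minimum over all length-2 walks i = v_0 → v_1 → … → v_2 = j of Σ_t A[v_t][v_{t+1}]. For example, for (i, j) = (0, 2) we minimise over 3 possible intermediate vertex sequences; the minimum is 4, attained along the walk 0 → 1 → 2.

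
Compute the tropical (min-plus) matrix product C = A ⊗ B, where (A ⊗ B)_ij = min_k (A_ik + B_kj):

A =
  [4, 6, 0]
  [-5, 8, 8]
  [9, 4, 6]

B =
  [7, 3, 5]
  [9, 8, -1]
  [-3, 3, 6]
A ⊗ B =
  [-3, 3, 5]
  [2, -2, 0]
  [3, 9, 3]

Apply the min-plus product entry-by-entry:
  C[0][0] = min over k of (A[0][0] + B[0][0] = 4 + 7 = 11, A[0][1] + B[1][0] = 6 + 9 = 15, A[0][2] + B[2][0] = 0 + -3 = -3) = -3 (attained at k = 2)
  C[0][1] = min over k of (A[0][0] + B[0][1] = 4 + 3 = 7, A[0][1] + B[1][1] = 6 + 8 = 14, A[0][2] + B[2][1] = 0 + 3 = 3) = 3 (attained at k = 2)
  C[0][2] = min over k of (A[0][0] + B[0][2] = 4 + 5 = 9, A[0][1] + B[1][2] = 6 + -1 = 5, A[0][2] + B[2][2] = 0 + 6 = 6) = 5 (attained at k = 1)
  C[1][0] = min over k of (A[1][0] + B[0][0] = -5 + 7 = 2, A[1][1] + B[1][0] = 8 + 9 = 17, A[1][2] + B[2][0] = 8 + -3 = 5) = 2 (attained at k = 0)
  C[1][1] = min over k of (A[1][0] + B[0][1] = -5 + 3 = -2, A[1][1] + B[1][1] = 8 + 8 = 16, A[1][2] + B[2][1] = 8 + 3 = 11) = -2 (attained at k = 0)
  C[1][2] = min over k of (A[1][0] + B[0][2] = -5 + 5 = 0, A[1][1] + B[1][2] = 8 + -1 = 7, A[1][2] + B[2][2] = 8 + 6 = 14) = 0 (attained at k = 0)
  C[2][0] = min over k of (A[2][0] + B[0][0] = 9 + 7 = 16, A[2][1] + B[1][0] = 4 + 9 = 13, A[2][2] + B[2][0] = 6 + -3 = 3) = 3 (attained at k = 2)
  C[2][1] = min over k of (A[2][0] + B[0][1] = 9 + 3 = 12, A[2][1] + B[1][1] = 4 + 8 = 12, A[2][2] + B[2][1] = 6 + 3 = 9) = 9 (attained at k = 2)
  C[2][2] = min over k of (A[2][0] + B[0][2] = 9 + 5 = 14, A[2][1] + B[1][2] = 4 + -1 = 3, A[2][2] + B[2][2] = 6 + 6 = 12) = 3 (attained at k = 1)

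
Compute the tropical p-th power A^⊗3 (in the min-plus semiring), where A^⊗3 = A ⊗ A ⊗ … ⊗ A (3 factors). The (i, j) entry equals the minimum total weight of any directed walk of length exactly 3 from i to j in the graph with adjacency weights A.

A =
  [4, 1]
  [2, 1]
A^⊗3 =
  [4, 3]
  [4, 3]

Each entry (A^⊗3)_ij equals the minimum over all length-3 walks i = v_0 → v_1 → … → v_3 = j of Σ_t A[v_t][v_{t+1}]. For example, for (i, j) = (0, 1) we minimise over 4 possible intermediate vertex sequences; the minimum is 3, attained along the walk 0 → 1 → 1 → 1.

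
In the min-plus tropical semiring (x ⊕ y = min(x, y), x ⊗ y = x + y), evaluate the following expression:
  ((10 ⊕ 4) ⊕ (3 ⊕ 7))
((10 ⊕ 4) ⊕ (3 ⊕ 7)) = 3

Expand innermost to outermost. Recall ⊕ takes the minimum of its arguments and ⊗ takes their sum. Working out the expression ((10 ⊕ 4) ⊕ (3 ⊕ 7)) gives 3.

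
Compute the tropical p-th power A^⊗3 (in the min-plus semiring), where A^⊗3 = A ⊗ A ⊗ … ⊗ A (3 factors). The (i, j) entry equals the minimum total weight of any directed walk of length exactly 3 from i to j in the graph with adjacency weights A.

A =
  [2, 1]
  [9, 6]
A^⊗3 =
  [6, 5]
  [13, 12]

Each entry (A^⊗3)_ij equals the minimum over all length-3 walks i = v_0 → v_1 → … → v_3 = j of Σ_t A[v_t][v_{t+1}]. For example, for (i, j) = (0, 1) we minimise over 4 possible intermediate vertex sequences; the minimum is 5, attained along the walk 0 → 0 → 0 → 1.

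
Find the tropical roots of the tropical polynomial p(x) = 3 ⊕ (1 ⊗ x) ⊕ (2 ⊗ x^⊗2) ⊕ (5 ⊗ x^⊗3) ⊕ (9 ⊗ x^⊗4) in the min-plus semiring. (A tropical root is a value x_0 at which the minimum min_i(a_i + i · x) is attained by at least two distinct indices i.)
Roots: {-4, -3, -1, 2}

Each tropical root is a break point of the lower envelope of the lines y = a_i + i · x (there are 5 lines, with slopes 0, 1, ..., 4). Only the lines that attain the minimum somewhere contribute to roots; other lines are dominated. Here the surviving (envelope) indices are i = 4, i = 3, i = 2, i = 1, i = 0.
Intersections between consecutive envelope lines give the roots: for adjacent envelope indices i < j the intersection is x = (a_i − a_j) / (j − i). Reading off the sorted break points: {-4, -3, -1, 2}.
Verification: at each break x_0, at least two indices attain the minimum of min_i(a_i + i · x_0).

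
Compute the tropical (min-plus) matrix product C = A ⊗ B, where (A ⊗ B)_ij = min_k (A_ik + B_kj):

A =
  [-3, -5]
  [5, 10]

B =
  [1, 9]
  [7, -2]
A ⊗ B =
  [-2, -7]
  [6, 8]

Apply the min-plus product entry-by-entry:
  C[0][0] = min over k of (A[0][0] + B[0][0] = -3 + 1 = -2, A[0][1] + B[1][0] = -5 + 7 = 2) = -2 (attained at k = 0)
  C[0][1] = min over k of (A[0][0] + B[0][1] = -3 + 9 = 6, A[0][1] + B[1][1] = -5 + -2 = -7) = -7 (attained at k = 1)
  C[1][0] = min over k of (A[1][0] + B[0][0] = 5 + 1 = 6, A[1][1] + B[1][0] = 10 + 7 = 17) = 6 (attained at k = 0)
  C[1][1] = min over k of (A[1][0] + B[0][1] = 5 + 9 = 14, A[1][1] + B[1][1] = 10 + -2 = 8) = 8 (attained at k = 1)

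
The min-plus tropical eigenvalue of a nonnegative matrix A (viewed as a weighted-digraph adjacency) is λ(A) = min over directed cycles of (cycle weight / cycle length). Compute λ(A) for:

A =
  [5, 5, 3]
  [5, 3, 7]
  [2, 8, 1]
λ(A) = 1

Enumerate directed cycles and compute their means (weight / length). Sample:
  cycle 0 → 0: weight = 5, length = 1, mean = 5/1 ≈ 5.000
  cycle 1 → 1: weight = 3, length = 1, mean = 3/1 ≈ 3.000
  cycle 2 → 2: weight = 1, length = 1, mean = 1/1 ≈ 1.000
  cycle 0 → 1 → 0: weight = 10, length = 2, mean = 10/2 ≈ 5.000
  cycle 0 → 2 → 0: weight = 5, length = 2, mean = 5/2 ≈ 2.500
  cycle 1 → 0 → 1: weight = 10, length = 2, mean = 10/2 ≈ 5.000
Minimum mean = 1.000, attained e.g. along the cycle 2 → 2 with weight 1 and length 1. So λ(A) = 1/1 = 1.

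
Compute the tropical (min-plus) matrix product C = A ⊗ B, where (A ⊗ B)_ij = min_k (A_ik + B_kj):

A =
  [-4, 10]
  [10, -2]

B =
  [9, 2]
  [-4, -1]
A ⊗ B =
  [5, -2]
  [-6, -3]

Apply the min-plus product entry-by-entry:
  C[0][0] = min over k of (A[0][0] + B[0][0] = -4 + 9 = 5, A[0][1] + B[1][0] = 10 + -4 = 6) = 5 (attained at k = 0)
  C[0][1] = min over k of (A[0][0] + B[0][1] = -4 + 2 = -2, A[0][1] + B[1][1] = 10 + -1 = 9) = -2 (attained at k = 0)
  C[1][0] = min over k of (A[1][0] + B[0][0] = 10 + 9 = 19, A[1][1] + B[1][0] = -2 + -4 = -6) = -6 (attained at k = 1)
  C[1][1] = min over k of (A[1][0] + B[0][1] = 10 + 2 = 12, A[1][1] + B[1][1] = -2 + -1 = -3) = -3 (attained at k = 1)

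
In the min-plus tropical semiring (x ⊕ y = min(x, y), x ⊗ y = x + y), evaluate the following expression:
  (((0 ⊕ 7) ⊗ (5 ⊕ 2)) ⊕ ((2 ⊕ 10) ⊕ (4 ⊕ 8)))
(((0 ⊕ 7) ⊗ (5 ⊕ 2)) ⊕ ((2 ⊕ 10) ⊕ (4 ⊕ 8))) = 2

Expand innermost to outermost. Recall ⊕ takes the minimum of its arguments and ⊗ takes their sum. Working out the expression (((0 ⊕ 7) ⊗ (5 ⊕ 2)) ⊕ ((2 ⊕ 10) ⊕ (4 ⊕ 8))) gives 2.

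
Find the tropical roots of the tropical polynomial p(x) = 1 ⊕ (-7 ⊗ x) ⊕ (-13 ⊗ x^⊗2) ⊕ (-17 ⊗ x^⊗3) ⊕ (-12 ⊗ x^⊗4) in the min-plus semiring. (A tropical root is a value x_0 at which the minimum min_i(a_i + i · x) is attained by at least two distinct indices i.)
Roots: {-5, 4, 6, 8}

Each tropical root is a break point of the lower envelope of the lines y = a_i + i · x (there are 5 lines, with slopes 0, 1, ..., 4). Only the lines that attain the minimum somewhere contribute to roots; other lines are dominated. Here the surviving (envelope) indices are i = 4, i = 3, i = 2, i = 1, i = 0.
Intersections between consecutive envelope lines give the roots: for adjacent envelope indices i < j the intersection is x = (a_i − a_j) / (j − i). Reading off the sorted break points: {-5, 4, 6, 8}.
Verification: at each break x_0, at least two indices attain the minimum of min_i(a_i + i · x_0).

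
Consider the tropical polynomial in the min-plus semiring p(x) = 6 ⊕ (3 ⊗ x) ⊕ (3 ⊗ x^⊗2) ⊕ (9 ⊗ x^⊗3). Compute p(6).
p(6) = 6

A tropical monomial a ⊗ x^⊗i evaluates to a + i · x. Evaluating each term at x = 6:
  Term 0 contributes 6 + 0 · 6 = 6
  Term 1 contributes 3 + 1 · 6 = 9
  Term 2 contributes 3 + 2 · 6 = 15
  Term 3 contributes 9 + 3 · 6 = 27
p(6) = ⊕ of these = min[6, 9, 15, 27] = 6.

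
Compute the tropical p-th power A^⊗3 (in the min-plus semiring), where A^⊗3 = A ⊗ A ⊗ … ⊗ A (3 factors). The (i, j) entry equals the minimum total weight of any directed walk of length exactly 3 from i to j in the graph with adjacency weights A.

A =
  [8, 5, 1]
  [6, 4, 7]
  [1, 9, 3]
A^⊗3 =
  [5, 7, 3]
  [8, 12, 9]
  [3, 9, 5]

Each entry (A^⊗3)_ij equals the minimum over all length-3 walks i = v_0 → v_1 → … → v_3 = j of Σ_t A[v_t][v_{t+1}]. For example, for (i, j) = (0, 2) we minimise over 9 possible intermediate vertex sequences; the minimum is 3, attained along the walk 0 → 2 → 0 → 2.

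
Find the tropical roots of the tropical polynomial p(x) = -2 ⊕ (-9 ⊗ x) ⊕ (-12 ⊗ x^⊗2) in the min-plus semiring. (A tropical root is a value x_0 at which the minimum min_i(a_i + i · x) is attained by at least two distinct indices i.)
Roots: {3, 7}

Each tropical root is a break point of the lower envelope of the lines y = a_i + i · x (there are 3 lines, with slopes 0, 1, ..., 2). Only the lines that attain the minimum somewhere contribute to roots; other lines are dominated. Here the surviving (envelope) indices are i = 2, i = 1, i = 0.
Intersections between consecutive envelope lines give the roots: for adjacent envelope indices i < j the intersection is x = (a_i − a_j) / (j − i). Reading off the sorted break points: {3, 7}.
Verification: at each break x_0, at least two indices attain the minimum of min_i(a_i + i · x_0).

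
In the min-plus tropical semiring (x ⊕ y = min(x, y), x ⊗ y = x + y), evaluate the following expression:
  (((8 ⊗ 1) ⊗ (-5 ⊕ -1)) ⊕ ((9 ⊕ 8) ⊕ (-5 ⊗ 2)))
(((8 ⊗ 1) ⊗ (-5 ⊕ -1)) ⊕ ((9 ⊕ 8) ⊕ (-5 ⊗ 2))) = -3

Expand innermost to outermost. Recall ⊕ takes the minimum of its arguments and ⊗ takes their sum. Working out the expression (((8 ⊗ 1) ⊗ (-5 ⊕ -1)) ⊕ ((9 ⊕ 8) ⊕ (-5 ⊗ 2))) gives -3.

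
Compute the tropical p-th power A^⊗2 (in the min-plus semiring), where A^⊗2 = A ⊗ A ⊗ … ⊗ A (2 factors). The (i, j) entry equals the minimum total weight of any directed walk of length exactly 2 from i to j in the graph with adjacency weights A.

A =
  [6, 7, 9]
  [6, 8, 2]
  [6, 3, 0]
A^⊗2 =
  [12, 12, 9]
  [8, 5, 2]
  [6, 3, 0]

Each entry (A^⊗2)_ij equals the minimum over all length-2 walks i = v_0 → v_1 → … → v_2 = j of Σ_t A[v_t][v_{t+1}]. For example, for (i, j) = (0, 2) we minimise over 3 possible intermediate vertex sequences; the minimum is 9, attained along the walk 0 → 1 → 2.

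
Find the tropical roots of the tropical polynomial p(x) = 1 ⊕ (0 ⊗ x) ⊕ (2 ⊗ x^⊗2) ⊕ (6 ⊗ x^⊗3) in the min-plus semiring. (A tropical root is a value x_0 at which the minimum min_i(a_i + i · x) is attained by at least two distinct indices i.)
Roots: {-4, -2, 1}

Each tropical root is a break point of the lower envelope of the lines y = a_i + i · x (there are 4 lines, with slopes 0, 1, ..., 3). Only the lines that attain the minimum somewhere contribute to roots; other lines are dominated. Here the surviving (envelope) indices are i = 3, i = 2, i = 1, i = 0.
Intersections between consecutive envelope lines give the roots: for adjacent envelope indices i < j the intersection is x = (a_i − a_j) / (j − i). Reading off the sorted break points: {-4, -2, 1}.
Verification: at each break x_0, at least two indices attain the minimum of min_i(a_i + i · x_0).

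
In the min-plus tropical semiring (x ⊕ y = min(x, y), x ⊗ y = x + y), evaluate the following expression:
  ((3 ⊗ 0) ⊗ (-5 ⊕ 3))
((3 ⊗ 0) ⊗ (-5 ⊕ 3)) = -2

Expand innermost to outermost. Recall ⊕ takes the minimum of its arguments and ⊗ takes their sum. Working out the expression ((3 ⊗ 0) ⊗ (-5 ⊕ 3)) gives -2.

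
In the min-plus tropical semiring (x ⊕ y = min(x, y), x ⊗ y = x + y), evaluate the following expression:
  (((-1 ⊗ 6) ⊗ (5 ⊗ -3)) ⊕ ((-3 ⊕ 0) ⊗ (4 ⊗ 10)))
(((-1 ⊗ 6) ⊗ (5 ⊗ -3)) ⊕ ((-3 ⊕ 0) ⊗ (4 ⊗ 10))) = 7

Expand innermost to outermost. Recall ⊕ takes the minimum of its arguments and ⊗ takes their sum. Working out the expression (((-1 ⊗ 6) ⊗ (5 ⊗ -3)) ⊕ ((-3 ⊕ 0) ⊗ (4 ⊗ 10))) gives 7.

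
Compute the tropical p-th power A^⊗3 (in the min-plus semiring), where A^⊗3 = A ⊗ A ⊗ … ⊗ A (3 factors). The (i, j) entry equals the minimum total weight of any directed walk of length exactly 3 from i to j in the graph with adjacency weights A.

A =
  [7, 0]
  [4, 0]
A^⊗3 =
  [4, 0]
  [4, 0]

Each entry (A^⊗3)_ij equals the minimum over all length-3 walks i = v_0 → v_1 → … → v_3 = j of Σ_t A[v_t][v_{t+1}]. For example, for (i, j) = (0, 1) we minimise over 4 possible intermediate vertex sequences; the minimum is 0, attained along the walk 0 → 1 → 1 → 1.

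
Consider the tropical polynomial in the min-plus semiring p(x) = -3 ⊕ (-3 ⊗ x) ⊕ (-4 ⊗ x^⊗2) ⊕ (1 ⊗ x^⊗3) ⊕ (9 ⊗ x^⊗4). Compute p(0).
p(0) = -4

A tropical monomial a ⊗ x^⊗i evaluates to a + i · x. Evaluating each term at x = 0:
  Term 0 contributes -3 + 0 · 0 = -3
  Term 1 contributes -3 + 1 · 0 = -3
  Term 2 contributes -4 + 2 · 0 = -4
  Term 3 contributes 1 + 3 · 0 = 1
  Term 4 contributes 9 + 4 · 0 = 9
p(0) = ⊕ of these = min[-3, -3, -4, 1, 9] = -4.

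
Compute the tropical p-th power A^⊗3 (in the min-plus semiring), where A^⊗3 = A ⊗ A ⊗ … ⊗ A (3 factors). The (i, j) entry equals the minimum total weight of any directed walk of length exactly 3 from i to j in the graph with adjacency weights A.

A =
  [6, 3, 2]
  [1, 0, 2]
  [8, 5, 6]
A^⊗3 =
  [4, 3, 5]
  [1, 0, 2]
  [6, 5, 7]

Each entry (A^⊗3)_ij equals the minimum over all length-3 walks i = v_0 → v_1 → … → v_3 = j of Σ_t A[v_t][v_{t+1}]. For example, for (i, j) = (0, 2) we minimise over 9 possible intermediate vertex sequences; the minimum is 5, attained along the walk 0 → 1 → 1 → 2.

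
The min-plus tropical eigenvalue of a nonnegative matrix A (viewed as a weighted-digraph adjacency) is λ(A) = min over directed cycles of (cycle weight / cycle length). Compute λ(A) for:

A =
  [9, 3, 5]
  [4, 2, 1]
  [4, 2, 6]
λ(A) = 3/2

Enumerate directed cycles and compute their means (weight / length). Sample:
  cycle 0 → 0: weight = 9, length = 1, mean = 9/1 ≈ 9.000
  cycle 1 → 1: weight = 2, length = 1, mean = 2/1 ≈ 2.000
  cycle 2 → 2: weight = 6, length = 1, mean = 6/1 ≈ 6.000
  cycle 0 → 1 → 0: weight = 7, length = 2, mean = 7/2 ≈ 3.500
  cycle 0 → 2 → 0: weight = 9, length = 2, mean = 9/2 ≈ 4.500
  cycle 1 → 0 → 1: weight = 7, length = 2, mean = 7/2 ≈ 3.500
Minimum mean = 1.500, attained e.g. along the cycle 1 → 2 → 1 with weight 3 and length 2. So λ(A) = 3/2 = 3/2.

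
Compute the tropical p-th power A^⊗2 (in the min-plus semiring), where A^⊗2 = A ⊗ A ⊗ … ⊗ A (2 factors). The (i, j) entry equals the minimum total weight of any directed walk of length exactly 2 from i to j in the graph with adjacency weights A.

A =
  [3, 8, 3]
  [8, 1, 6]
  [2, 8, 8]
A^⊗2 =
  [5, 9, 6]
  [8, 2, 7]
  [5, 9, 5]

Each entry (A^⊗2)_ij equals the minimum over all length-2 walks i = v_0 → v_1 → … → v_2 = j of Σ_t A[v_t][v_{t+1}]. For example, for (i, j) = (0, 2) we minimise over 3 possible intermediate vertex sequences; the minimum is 6, attained along the walk 0 → 0 → 2.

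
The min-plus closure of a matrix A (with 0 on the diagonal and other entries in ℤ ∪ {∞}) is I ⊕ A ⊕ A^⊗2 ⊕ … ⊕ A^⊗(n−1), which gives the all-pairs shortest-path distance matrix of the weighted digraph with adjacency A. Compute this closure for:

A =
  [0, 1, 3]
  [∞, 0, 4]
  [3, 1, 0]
Closure =
  [0, 1, 3]
  [7, 0, 4]
  [3, 1, 0]

This is the Floyd-Warshall all-pairs shortest-path computation. For each intermediate vertex k = 0, 1, …, 2, update dist[i][j] ← min(dist[i][j], dist[i][k] + dist[k][j]). The final matrix gives, for each (i, j), the minimum total weight of any directed path from i to j (possibly empty when i = j).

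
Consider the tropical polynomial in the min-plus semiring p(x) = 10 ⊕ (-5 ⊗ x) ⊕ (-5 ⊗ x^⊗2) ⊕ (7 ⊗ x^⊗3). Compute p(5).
p(5) = 0

A tropical monomial a ⊗ x^⊗i evaluates to a + i · x. Evaluating each term at x = 5:
  Term 0 contributes 10 + 0 · 5 = 10
  Term 1 contributes -5 + 1 · 5 = 0
  Term 2 contributes -5 + 2 · 5 = 5
  Term 3 contributes 7 + 3 · 5 = 22
p(5) = ⊕ of these = min[10, 0, 5, 22] = 0.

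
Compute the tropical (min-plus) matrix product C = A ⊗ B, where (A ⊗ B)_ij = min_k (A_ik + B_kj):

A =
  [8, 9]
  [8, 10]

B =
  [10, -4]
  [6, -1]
A ⊗ B =
  [15, 4]
  [16, 4]

Apply the min-plus product entry-by-entry:
  C[0][0] = min over k of (A[0][0] + B[0][0] = 8 + 10 = 18, A[0][1] + B[1][0] = 9 + 6 = 15) = 15 (attained at k = 1)
  C[0][1] = min over k of (A[0][0] + B[0][1] = 8 + -4 = 4, A[0][1] + B[1][1] = 9 + -1 = 8) = 4 (attained at k = 0)
  C[1][0] = min over k of (A[1][0] + B[0][0] = 8 + 10 = 18, A[1][1] + B[1][0] = 10 + 6 = 16) = 16 (attained at k = 1)
  C[1][1] = min over k of (A[1][0] + B[0][1] = 8 + -4 = 4, A[1][1] + B[1][1] = 10 + -1 = 9) = 4 (attained at k = 0)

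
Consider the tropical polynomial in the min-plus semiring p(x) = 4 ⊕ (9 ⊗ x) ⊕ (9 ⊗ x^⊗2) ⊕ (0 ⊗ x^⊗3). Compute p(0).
p(0) = 0

A tropical monomial a ⊗ x^⊗i evaluates to a + i · x. Evaluating each term at x = 0:
  Term 0 contributes 4 + 0 · 0 = 4
  Term 1 contributes 9 + 1 · 0 = 9
  Term 2 contributes 9 + 2 · 0 = 9
  Term 3 contributes 0 + 3 · 0 = 0
p(0) = ⊕ of these = min[4, 9, 9, 0] = 0.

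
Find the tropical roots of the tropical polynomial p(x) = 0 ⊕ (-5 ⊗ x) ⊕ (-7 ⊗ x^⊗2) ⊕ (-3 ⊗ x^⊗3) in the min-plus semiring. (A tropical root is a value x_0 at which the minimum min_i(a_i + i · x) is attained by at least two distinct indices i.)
Roots: {-4, 2, 5}

Each tropical root is a break point of the lower envelope of the lines y = a_i + i · x (there are 4 lines, with slopes 0, 1, ..., 3). Only the lines that attain the minimum somewhere contribute to roots; other lines are dominated. Here the surviving (envelope) indices are i = 3, i = 2, i = 1, i = 0.
Intersections between consecutive envelope lines give the roots: for adjacent envelope indices i < j the intersection is x = (a_i − a_j) / (j − i). Reading off the sorted break points: {-4, 2, 5}.
Verification: at each break x_0, at least two indices attain the minimum of min_i(a_i + i · x_0).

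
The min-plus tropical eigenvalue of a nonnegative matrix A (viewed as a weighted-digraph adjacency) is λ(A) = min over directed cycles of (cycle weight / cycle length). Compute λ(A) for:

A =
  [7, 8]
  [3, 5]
λ(A) = 5

Enumerate directed cycles and compute their means (weight / length). Sample:
  cycle 0 → 0: weight = 7, length = 1, mean = 7/1 ≈ 7.000
  cycle 1 → 1: weight = 5, length = 1, mean = 5/1 ≈ 5.000
  cycle 0 → 1 → 0: weight = 11, length = 2, mean = 11/2 ≈ 5.500
  cycle 1 → 0 → 1: weight = 11, length = 2, mean = 11/2 ≈ 5.500
Minimum mean = 5.000, attained e.g. along the cycle 1 → 1 with weight 5 and length 1. So λ(A) = 5/1 = 5.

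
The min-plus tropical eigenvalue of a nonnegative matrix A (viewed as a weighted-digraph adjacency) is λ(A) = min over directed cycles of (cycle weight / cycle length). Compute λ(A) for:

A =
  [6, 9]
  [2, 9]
λ(A) = 11/2

Enumerate directed cycles and compute their means (weight / length). Sample:
  cycle 0 → 0: weight = 6, length = 1, mean = 6/1 ≈ 6.000
  cycle 1 → 1: weight = 9, length = 1, mean = 9/1 ≈ 9.000
  cycle 0 → 1 → 0: weight = 11, length = 2, mean = 11/2 ≈ 5.500
  cycle 1 → 0 → 1: weight = 11, length = 2, mean = 11/2 ≈ 5.500
Minimum mean = 5.500, attained e.g. along the cycle 0 → 1 → 0 with weight 11 and length 2. So λ(A) = 11/2 = 11/2.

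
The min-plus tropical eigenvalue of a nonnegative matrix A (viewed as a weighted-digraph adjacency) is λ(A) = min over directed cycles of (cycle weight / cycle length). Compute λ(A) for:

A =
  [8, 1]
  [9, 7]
λ(A) = 5

Enumerate directed cycles and compute their means (weight / length). Sample:
  cycle 0 → 0: weight = 8, length = 1, mean = 8/1 ≈ 8.000
  cycle 1 → 1: weight = 7, length = 1, mean = 7/1 ≈ 7.000
  cycle 0 → 1 → 0: weight = 10, length = 2, mean = 10/2 ≈ 5.000
  cycle 1 → 0 → 1: weight = 10, length = 2, mean = 10/2 ≈ 5.000
Minimum mean = 5.000, attained e.g. along the cycle 0 → 1 → 0 with weight 10 and length 2. So λ(A) = 10/2 = 5.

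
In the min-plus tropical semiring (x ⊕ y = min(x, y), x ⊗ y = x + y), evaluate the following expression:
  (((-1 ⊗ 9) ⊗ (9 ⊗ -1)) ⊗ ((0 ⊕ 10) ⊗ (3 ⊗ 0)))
(((-1 ⊗ 9) ⊗ (9 ⊗ -1)) ⊗ ((0 ⊕ 10) ⊗ (3 ⊗ 0))) = 19

Expand innermost to outermost. Recall ⊕ takes the minimum of its arguments and ⊗ takes their sum. Working out the expression (((-1 ⊗ 9) ⊗ (9 ⊗ -1)) ⊗ ((0 ⊕ 10) ⊗ (3 ⊗ 0))) gives 19.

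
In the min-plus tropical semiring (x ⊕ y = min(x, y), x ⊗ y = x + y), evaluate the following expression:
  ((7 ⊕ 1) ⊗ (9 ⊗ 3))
((7 ⊕ 1) ⊗ (9 ⊗ 3)) = 13

Expand innermost to outermost. Recall ⊕ takes the minimum of its arguments and ⊗ takes their sum. Working out the expression ((7 ⊕ 1) ⊗ (9 ⊗ 3)) gives 13.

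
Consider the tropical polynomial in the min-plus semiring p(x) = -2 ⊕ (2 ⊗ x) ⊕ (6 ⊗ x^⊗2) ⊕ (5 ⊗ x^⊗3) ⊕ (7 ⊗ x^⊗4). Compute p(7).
p(7) = -2

A tropical monomial a ⊗ x^⊗i evaluates to a + i · x. Evaluating each term at x = 7:
  Term 0 contributes -2 + 0 · 7 = -2
  Term 1 contributes 2 + 1 · 7 = 9
  Term 2 contributes 6 + 2 · 7 = 20
  Term 3 contributes 5 + 3 · 7 = 26
  Term 4 contributes 7 + 4 · 7 = 35
p(7) = ⊕ of these = min[-2, 9, 20, 26, 35] = -2.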